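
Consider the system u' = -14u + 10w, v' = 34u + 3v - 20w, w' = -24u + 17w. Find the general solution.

Coefficient matrix A = [[-14, 0, 10], [34, 3, -20], [-24, 0, 17]].
det(A - λI) = 0 gives eigenvalues λ = 2, 3, 1.
For λ=2: eigenvector (5,-10,8).
For λ=3: eigenvector (0,1,0).
For λ=1: eigenvector (-2,4,-3).
General solution: C_1e^(2t)(5,-10,8) + C_2e^(3t)(0,1,0) + C_3e^(t)(-2,4,-3).

u(t) = 5C_1e^(2t) - 2C_3e^(t), v(t) = -10C_1e^(2t) + C_2e^(3t) + 4C_3e^(t), w(t) = 8C_1e^(2t) - 3C_3e^(t)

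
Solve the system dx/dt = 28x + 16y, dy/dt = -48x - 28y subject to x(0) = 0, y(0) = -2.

Coefficient matrix A = [[28, 16], [-48, -28]].
Characteristic polynomial det(A - λI) = λ^2 - 16 = 0.
Eigenvalues λ = -4, 4.
For λ=-4: (A-λI) row 1 is [32, 16], so an eigenvector is (1, -2).
For λ=4: (A-λI) row 1 is [24, 16], so an eigenvector is (-2, 3).
General solution: C_1e^(-4t)(1,-2) + C_2e^(4t)(-2,3).
Applying x(0)=0, y(0)=-2 gives C_1=4, C_2=2.

x(t) = -4e^(4t) + 4e^(-4t), y(t) = 6e^(4t) - 8e^(-4t)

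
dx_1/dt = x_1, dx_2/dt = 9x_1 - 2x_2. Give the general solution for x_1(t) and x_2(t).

Coefficient matrix A = [[1, 0], [9, -2]].
Characteristic polynomial det(A - λI) = λ^2 + λ - 2 = 0.
Eigenvalues λ = -2, 1.
For λ=-2: (A-λI) row 1 is [3, 0], so an eigenvector is (0, 1).
For λ=1: (A-λI) row 2 is [9, -3], so an eigenvector is (-1, -3).
General solution: c_1e^(-2t)(0,1) + c_2e^(t)(-1,-3).

x_1(t) = -c_2e^(t), x_2(t) = c_1e^(-2t) - 3c_2e^(t)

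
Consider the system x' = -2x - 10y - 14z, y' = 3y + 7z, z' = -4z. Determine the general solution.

Coefficient matrix A = [[-2, -10, -14], [0, 3, 7], [0, 0, -4]].
det(A - λI) = 0 gives eigenvalues λ = -2, 3, -4.
For λ=-2: eigenvector (1,0,0).
For λ=3: eigenvector (-2,1,0).
For λ=-4: eigenvector (2,-1,1).
General solution: K_1e^(-2t)(1,0,0) + K_2e^(3t)(-2,1,0) + K_3e^(-4t)(2,-1,1).

x(t) = K_1e^(-2t) - 2K_2e^(3t) + 2K_3e^(-4t), y(t) = K_2e^(3t) - K_3e^(-4t), z(t) = K_3e^(-4t)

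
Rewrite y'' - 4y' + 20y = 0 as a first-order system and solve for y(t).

Let x_1 = y, x_2 = y'. Then x_1' = x_2 and x_2' = -20x_1 + 4x_2.
A = [[0,1],[-20,4]]; det(A-λI) = λ^2 - 4λ + 20.
Eigenvalues λ = 2 ± 4i.

y(t) = C_1e^(2t)cos(4t) + C_2e^(2t)sin(4t)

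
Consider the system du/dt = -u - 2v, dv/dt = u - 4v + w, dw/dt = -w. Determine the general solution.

u(t) = C_1e^(-3t) - 2C_2e^(-2t) - C_3e^(-t), v(t) = C_1e^(-3t) - C_2e^(-2t), w(t) = C_3e^(-t)

Coefficient matrix A = [[-1, -2, 0], [1, -4, 1], [0, 0, -1]].
det(A - λI) = 0 gives eigenvalues λ = -3, -2, -1.
For λ=-3: eigenvector (1,1,0).
For λ=-2: eigenvector (-2,-1,0).
For λ=-1: eigenvector (-1,0,1).
General solution: C_1e^(-3t)(1,1,0) + C_2e^(-2t)(-2,-1,0) + C_3e^(-t)(-1,0,1).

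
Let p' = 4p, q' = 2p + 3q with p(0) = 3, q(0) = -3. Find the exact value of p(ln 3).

243

A = [[4,0],[2,3]]; eigenvalues λ = 4, 3.
Eigenvectors: (-1,-2) for λ=4, (0,1) for λ=3.
From the initial condition, c_1 = -3, c_2 = -9.
p(ln 3) = (-3)(3^4)(-1) + (-9)(3^3)(0) = 243.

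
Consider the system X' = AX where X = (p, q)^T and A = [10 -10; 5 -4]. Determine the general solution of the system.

p(t) = 3C_1e^(3t)sin(t) - C_1e^(3t)cos(t) - C_2e^(3t)sin(t) - 3C_2e^(3t)cos(t), q(t) = 2C_1e^(3t)sin(t) - C_1e^(3t)cos(t) - C_2e^(3t)sin(t) - 2C_2e^(3t)cos(t)

Coefficient matrix A = [[10, -10], [5, -4]].
Characteristic polynomial det(A - λI) = λ^2 - 6λ + 10 = 0.
Eigenvalues λ = 3 ± i (complex conjugate pair).
For λ=3+i: an eigenvector is (-1,-1) - i(3,2) = (-1 - 3i, -1 - 2i).
A real fundamental pair from Re and Im of e^((3+i)t)v: X_1 = e^(3t)(cos(t)·(-1,-1) + sin(t)·(3,2)), X_2 = e^(3t)(sin(t)·(-1,-1) - cos(t)·(3,2)).
General solution: C_1X_1 + C_2X_2.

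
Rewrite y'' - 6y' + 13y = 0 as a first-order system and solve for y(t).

y(t) = K_1e^(3t)cos(2t) + K_2e^(3t)sin(2t)

Let x_1 = y, x_2 = y'. Then x_1' = x_2 and x_2' = -13x_1 + 6x_2.
A = [[0,1],[-13,6]]; det(A-λI) = λ^2 - 6λ + 13.
Eigenvalues λ = 3 ± 2i.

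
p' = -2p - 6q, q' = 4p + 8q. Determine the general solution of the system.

p(t) = 3C_1e^(2t) + C_2e^(4t), q(t) = -2C_1e^(2t) - C_2e^(4t)

Coefficient matrix A = [[-2, -6], [4, 8]].
Characteristic polynomial det(A - λI) = λ^2 - 6λ + 8 = 0.
Eigenvalues λ = 2, 4.
For λ=2: (A-λI) row 1 is [-4, -6], so an eigenvector is (3, -2).
For λ=4: (A-λI) row 1 is [-6, -6], so an eigenvector is (1, -1).
General solution: C_1e^(2t)(3,-2) + C_2e^(4t)(1,-1).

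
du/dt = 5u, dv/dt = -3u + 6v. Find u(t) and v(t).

u(t) = -K_2e^(5t), v(t) = K_1e^(6t) - 3K_2e^(5t)

Coefficient matrix A = [[5, 0], [-3, 6]].
Characteristic polynomial det(A - λI) = λ^2 - 11λ + 30 = 0.
Eigenvalues λ = 6, 5.
For λ=6: (A-λI) row 1 is [-1, 0], so an eigenvector is (0, 1).
For λ=5: (A-λI) row 2 is [-3, 1], so an eigenvector is (-1, -3).
General solution: K_1e^(6t)(0,1) + K_2e^(5t)(-1,-3).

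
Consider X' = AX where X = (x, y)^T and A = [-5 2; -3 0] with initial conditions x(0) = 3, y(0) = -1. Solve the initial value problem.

x(t) = -8e^(-2t) + 11e^(-3t), y(t) = -12e^(-2t) + 11e^(-3t)

Coefficient matrix A = [[-5, 2], [-3, 0]].
Characteristic polynomial det(A - λI) = λ^2 + 5λ + 6 = 0.
Eigenvalues λ = -3, -2.
For λ=-3: (A-λI) row 1 is [-2, 2], so an eigenvector is (-1, -1).
For λ=-2: (A-λI) row 1 is [-3, 2], so an eigenvector is (2, 3).
General solution: c_1e^(-3t)(-1,-1) + c_2e^(-2t)(2,3).
Applying x(0)=3, y(0)=-1 gives c_1=-11, c_2=-4.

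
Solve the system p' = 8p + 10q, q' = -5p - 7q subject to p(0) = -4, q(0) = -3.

Coefficient matrix A = [[8, 10], [-5, -7]].
Characteristic polynomial det(A - λI) = λ^2 - λ - 6 = 0.
Eigenvalues λ = 3, -2.
For λ=3: (A-λI) row 1 is [5, 10], so an eigenvector is (2, -1).
For λ=-2: (A-λI) row 1 is [10, 10], so an eigenvector is (-1, 1).
General solution: C_1e^(3t)(2,-1) + C_2e^(-2t)(-1,1).
Applying p(0)=-4, q(0)=-3 gives C_1=-7, C_2=-10.

p(t) = -14e^(3t) + 10e^(-2t), q(t) = 7e^(3t) - 10e^(-2t)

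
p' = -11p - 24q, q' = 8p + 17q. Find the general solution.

p(t) = -2K_1e^(t) - 3K_2e^(5t), q(t) = K_1e^(t) + 2K_2e^(5t)

Coefficient matrix A = [[-11, -24], [8, 17]].
Characteristic polynomial det(A - λI) = λ^2 - 6λ + 5 = 0.
Eigenvalues λ = 1, 5.
For λ=1: (A-λI) row 1 is [-12, -24], so an eigenvector is (-2, 1).
For λ=5: (A-λI) row 1 is [-16, -24], so an eigenvector is (-3, 2).
General solution: K_1e^(t)(-2,1) + K_2e^(5t)(-3,2).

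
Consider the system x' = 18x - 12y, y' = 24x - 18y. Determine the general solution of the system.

Coefficient matrix A = [[18, -12], [24, -18]].
Characteristic polynomial det(A - λI) = λ^2 - 36 = 0.
Eigenvalues λ = -6, 6.
For λ=-6: (A-λI) row 1 is [24, -12], so an eigenvector is (-1, -2).
For λ=6: (A-λI) row 1 is [12, -12], so an eigenvector is (-1, -1).
General solution: C_1e^(-6t)(-1,-2) + C_2e^(6t)(-1,-1).

x(t) = -C_1e^(-6t) - C_2e^(6t), y(t) = -2C_1e^(-6t) - C_2e^(6t)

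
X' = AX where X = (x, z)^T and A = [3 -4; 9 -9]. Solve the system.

Coefficient matrix A = [[3, -4], [9, -9]].
Characteristic polynomial det(A - λI) = λ^2 + 6λ + 9 = 0.
Single eigenvalue λ = -3 with algebraic multiplicity 2.
Eigenvector v = (2,3); generalized eigenvector w with (A-λI)w=v is (-1,-2).
General solution: e^(-3t)[c_1·v + c_2·(t·v + w)].

x(t) = 2c_1e^(-3t) + 2c_2te^(-3t) - c_2e^(-3t), z(t) = 3c_1e^(-3t) + 3c_2te^(-3t) - 2c_2e^(-3t)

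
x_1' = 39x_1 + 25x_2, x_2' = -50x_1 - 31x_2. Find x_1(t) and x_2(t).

Coefficient matrix A = [[39, 25], [-50, -31]].
Characteristic polynomial det(A - λI) = λ^2 - 8λ + 41 = 0.
Eigenvalues λ = 4 ± 5i (complex conjugate pair).
For λ=4+5i: an eigenvector is (2,-3) - i(-1,1) = (2 + i, -3 - i).
A real fundamental pair from Re and Im of e^((4+5i)t)v: X_1 = e^(4t)(cos(5t)·(2,-3) + sin(5t)·(-1,1)), X_2 = e^(4t)(sin(5t)·(2,-3) - cos(5t)·(-1,1)).
General solution: c_1X_1 + c_2X_2.

x_1(t) = -c_1e^(4t)sin(5t) + 2c_1e^(4t)cos(5t) + 2c_2e^(4t)sin(5t) + c_2e^(4t)cos(5t), x_2(t) = c_1e^(4t)sin(5t) - 3c_1e^(4t)cos(5t) - 3c_2e^(4t)sin(5t) - c_2e^(4t)cos(5t)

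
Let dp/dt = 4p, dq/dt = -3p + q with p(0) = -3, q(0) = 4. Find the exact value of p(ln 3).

-243

A = [[4,0],[-3,1]]; eigenvalues λ = 4, 1.
Eigenvectors: (-1,1) for λ=4, (0,1) for λ=1.
From the initial condition, c_1 = 3, c_2 = 1.
p(ln 3) = (3)(3^4)(-1) + (1)(3^1)(0) = -243.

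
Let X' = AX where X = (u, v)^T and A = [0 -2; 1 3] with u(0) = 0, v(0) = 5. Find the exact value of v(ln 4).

A = [[0,-2],[1,3]]; eigenvalues λ = 2, 1.
Eigenvectors: (1,-1) for λ=2, (-2,1) for λ=1.
From the initial condition, c_1 = -10, c_2 = -5.
v(ln 4) = (-10)(4^2)(-1) + (-5)(4^1)(1) = 140.

140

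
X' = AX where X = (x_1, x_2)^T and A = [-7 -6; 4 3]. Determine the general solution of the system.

x_1(t) = c_1e^(-t) - 3c_2e^(-3t), x_2(t) = -c_1e^(-t) + 2c_2e^(-3t)

Coefficient matrix A = [[-7, -6], [4, 3]].
Characteristic polynomial det(A - λI) = λ^2 + 4λ + 3 = 0.
Eigenvalues λ = -1, -3.
For λ=-1: (A-λI) row 1 is [-6, -6], so an eigenvector is (1, -1).
For λ=-3: (A-λI) row 1 is [-4, -6], so an eigenvector is (-3, 2).
General solution: c_1e^(-t)(1,-1) + c_2e^(-3t)(-3,2).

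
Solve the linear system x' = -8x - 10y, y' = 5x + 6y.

x(t) = -3K_1e^(-t)sin(t) - K_1e^(-t)cos(t) - K_2e^(-t)sin(t) + 3K_2e^(-t)cos(t), y(t) = 2K_1e^(-t)sin(t) + K_1e^(-t)cos(t) + K_2e^(-t)sin(t) - 2K_2e^(-t)cos(t)

Coefficient matrix A = [[-8, -10], [5, 6]].
Characteristic polynomial det(A - λI) = λ^2 + 2λ + 2 = 0.
Eigenvalues λ = -1 ± i (complex conjugate pair).
For λ=-1+i: an eigenvector is (-1,1) - i(-3,2) = (-1 + 3i, 1 - 2i).
A real fundamental pair from Re and Im of e^((-1+i)t)v: X_1 = e^(-t)(cos(t)·(-1,1) + sin(t)·(-3,2)), X_2 = e^(-t)(sin(t)·(-1,1) - cos(t)·(-3,2)).
General solution: K_1X_1 + K_2X_2.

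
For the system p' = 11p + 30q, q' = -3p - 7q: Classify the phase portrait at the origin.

A = [[11,30],[-3,-7]]; det(A-λI) = λ^2 - 4λ + 13.
λ = 2 ± 3i: positive real part.

unstable spiral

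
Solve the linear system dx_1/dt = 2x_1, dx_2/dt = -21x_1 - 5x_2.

Coefficient matrix A = [[2, 0], [-21, -5]].
Characteristic polynomial det(A - λI) = λ^2 + 3λ - 10 = 0.
Eigenvalues λ = 2, -5.
For λ=2: (A-λI) row 2 is [-21, -7], so an eigenvector is (1, -3).
For λ=-5: (A-λI) row 1 is [7, 0], so an eigenvector is (0, 1).
General solution: c_1e^(2t)(1,-3) + c_2e^(-5t)(0,1).

x_1(t) = c_1e^(2t), x_2(t) = -3c_1e^(2t) + c_2e^(-5t)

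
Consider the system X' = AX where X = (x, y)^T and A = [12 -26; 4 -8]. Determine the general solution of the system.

Coefficient matrix A = [[12, -26], [4, -8]].
Characteristic polynomial det(A - λI) = λ^2 - 4λ + 8 = 0.
Eigenvalues λ = 2 ± 2i (complex conjugate pair).
For λ=2+2i: an eigenvector is (2,1) - i(-3,-1) = (2 + 3i, 1 + i).
A real fundamental pair from Re and Im of e^((2+2i)t)v: X_1 = e^(2t)(cos(2t)·(2,1) + sin(2t)·(-3,-1)), X_2 = e^(2t)(sin(2t)·(2,1) - cos(2t)·(-3,-1)).
General solution: c_1X_1 + c_2X_2.

x(t) = -3c_1e^(2t)sin(2t) + 2c_1e^(2t)cos(2t) + 2c_2e^(2t)sin(2t) + 3c_2e^(2t)cos(2t), y(t) = -c_1e^(2t)sin(2t) + c_1e^(2t)cos(2t) + c_2e^(2t)sin(2t) + c_2e^(2t)cos(2t)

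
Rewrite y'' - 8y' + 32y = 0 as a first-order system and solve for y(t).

Let x_1 = y, x_2 = y'. Then x_1' = x_2 and x_2' = -32x_1 + 8x_2.
A = [[0,1],[-32,8]]; det(A-λI) = λ^2 - 8λ + 32.
Eigenvalues λ = 4 ± 4i.

y(t) = c_1e^(4t)cos(4t) + c_2e^(4t)sin(4t)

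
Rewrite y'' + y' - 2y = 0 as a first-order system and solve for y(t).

y(t) = C_1e^(t) + C_2e^(-2t)

Let x_1 = y, x_2 = y'. Then x_1' = x_2 and x_2' = 2x_1 - x_2.
A = [[0,1],[2,-1]]; det(A-λI) = λ^2 + λ - 2.
Eigenvalues λ = 1, -2 with eigenvectors (1,1), (1,-2).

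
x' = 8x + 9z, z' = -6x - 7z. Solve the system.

Coefficient matrix A = [[8, 9], [-6, -7]].
Characteristic polynomial det(A - λI) = λ^2 - λ - 2 = 0.
Eigenvalues λ = -1, 2.
For λ=-1: (A-λI) row 1 is [9, 9], so an eigenvector is (-1, 1).
For λ=2: (A-λI) row 1 is [6, 9], so an eigenvector is (-3, 2).
General solution: C_1e^(-t)(-1,1) + C_2e^(2t)(-3,2).

x(t) = -C_1e^(-t) - 3C_2e^(2t), z(t) = C_1e^(-t) + 2C_2e^(2t)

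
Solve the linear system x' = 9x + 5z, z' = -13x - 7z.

Coefficient matrix A = [[9, 5], [-13, -7]].
Characteristic polynomial det(A - λI) = λ^2 - 2λ + 2 = 0.
Eigenvalues λ = 1 ± i (complex conjugate pair).
For λ=1+i: an eigenvector is (-2,3) - i(-1,2) = (-2 + i, 3 - 2i).
A real fundamental pair from Re and Im of e^((1+i)t)v: X_1 = e^(t)(cos(t)·(-2,3) + sin(t)·(-1,2)), X_2 = e^(t)(sin(t)·(-2,3) - cos(t)·(-1,2)).
General solution: K_1X_1 + K_2X_2.

x(t) = -K_1e^(t)sin(t) - 2K_1e^(t)cos(t) - 2K_2e^(t)sin(t) + K_2e^(t)cos(t), z(t) = 2K_1e^(t)sin(t) + 3K_1e^(t)cos(t) + 3K_2e^(t)sin(t) - 2K_2e^(t)cos(t)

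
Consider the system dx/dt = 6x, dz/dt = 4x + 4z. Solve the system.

Coefficient matrix A = [[6, 0], [4, 4]].
Characteristic polynomial det(A - λI) = λ^2 - 10λ + 24 = 0.
Eigenvalues λ = 4, 6.
For λ=4: (A-λI) row 1 is [2, 0], so an eigenvector is (0, -1).
For λ=6: (A-λI) row 2 is [4, -2], so an eigenvector is (-1, -2).
General solution: K_1e^(4t)(0,-1) + K_2e^(6t)(-1,-2).

x(t) = -K_2e^(6t), z(t) = -K_1e^(4t) - 2K_2e^(6t)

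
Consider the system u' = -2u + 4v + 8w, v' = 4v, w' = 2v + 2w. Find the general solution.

Coefficient matrix A = [[-2, 4, 8], [0, 4, 0], [0, 2, 2]].
det(A - λI) = 0 gives eigenvalues λ = 4, 2, -2.
For λ=4: eigenvector (2,1,1).
For λ=2: eigenvector (-2,0,-1).
For λ=-2: eigenvector (1,0,0).
General solution: C_1e^(4t)(2,1,1) + C_2e^(2t)(-2,0,-1) + C_3e^(-2t)(1,0,0).

u(t) = 2C_1e^(4t) - 2C_2e^(2t) + C_3e^(-2t), v(t) = C_1e^(4t), w(t) = C_1e^(4t) - C_2e^(2t)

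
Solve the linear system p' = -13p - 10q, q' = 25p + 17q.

Coefficient matrix A = [[-13, -10], [25, 17]].
Characteristic polynomial det(A - λI) = λ^2 - 4λ + 29 = 0.
Eigenvalues λ = 2 ± 5i (complex conjugate pair).
For λ=2+5i: an eigenvector is (-1,2) - i(-1,1) = (-1 + i, 2 - i).
A real fundamental pair from Re and Im of e^((2+5i)t)v: X_1 = e^(2t)(cos(5t)·(-1,2) + sin(5t)·(-1,1)), X_2 = e^(2t)(sin(5t)·(-1,2) - cos(5t)·(-1,1)).
General solution: c_1X_1 + c_2X_2.

p(t) = -c_1e^(2t)sin(5t) - c_1e^(2t)cos(5t) - c_2e^(2t)sin(5t) + c_2e^(2t)cos(5t), q(t) = c_1e^(2t)sin(5t) + 2c_1e^(2t)cos(5t) + 2c_2e^(2t)sin(5t) - c_2e^(2t)cos(5t)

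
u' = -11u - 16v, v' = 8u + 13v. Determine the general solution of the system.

Coefficient matrix A = [[-11, -16], [8, 13]].
Characteristic polynomial det(A - λI) = λ^2 - 2λ - 15 = 0.
Eigenvalues λ = 5, -3.
For λ=5: (A-λI) row 1 is [-16, -16], so an eigenvector is (-1, 1).
For λ=-3: (A-λI) row 1 is [-8, -16], so an eigenvector is (-2, 1).
General solution: c_1e^(5t)(-1,1) + c_2e^(-3t)(-2,1).

u(t) = -c_1e^(5t) - 2c_2e^(-3t), v(t) = c_1e^(5t) + c_2e^(-3t)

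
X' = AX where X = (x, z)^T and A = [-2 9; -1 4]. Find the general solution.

x(t) = -3c_1e^(t) - 3c_2te^(t) + c_2e^(t), z(t) = -c_1e^(t) - c_2te^(t)

Coefficient matrix A = [[-2, 9], [-1, 4]].
Characteristic polynomial det(A - λI) = λ^2 - 2λ + 1 = 0.
Single eigenvalue λ = 1 with algebraic multiplicity 2.
Eigenvector v = (-3,-1); generalized eigenvector w with (A-λI)w=v is (1,0).
General solution: e^(t)[c_1·v + c_2·(t·v + w)].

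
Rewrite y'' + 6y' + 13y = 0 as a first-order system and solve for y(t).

y(t) = c_1e^(-3t)cos(2t) + c_2e^(-3t)sin(2t)

Let x_1 = y, x_2 = y'. Then x_1' = x_2 and x_2' = -13x_1 - 6x_2.
A = [[0,1],[-13,-6]]; det(A-λI) = λ^2 + 6λ + 13.
Eigenvalues λ = -3 ± 2i.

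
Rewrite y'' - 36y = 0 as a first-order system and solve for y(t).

y(t) = C_1e^(6t) + C_2e^(-6t)

Let x_1 = y, x_2 = y'. Then x_1' = x_2 and x_2' = 36x_1.
A = [[0,1],[36,0]]; det(A-λI) = λ^2 - 36.
Eigenvalues λ = 6, -6 with eigenvectors (1,6), (1,-6).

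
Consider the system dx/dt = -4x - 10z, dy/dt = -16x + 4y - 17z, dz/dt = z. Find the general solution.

x(t) = c_1e^(-4t) - 2c_3e^(t), y(t) = 2c_1e^(-4t) + c_2e^(4t) - 5c_3e^(t), z(t) = c_3e^(t)

Coefficient matrix A = [[-4, 0, -10], [-16, 4, -17], [0, 0, 1]].
det(A - λI) = 0 gives eigenvalues λ = -4, 4, 1.
For λ=-4: eigenvector (1,2,0).
For λ=4: eigenvector (0,1,0).
For λ=1: eigenvector (-2,-5,1).
General solution: c_1e^(-4t)(1,2,0) + c_2e^(4t)(0,1,0) + c_3e^(t)(-2,-5,1).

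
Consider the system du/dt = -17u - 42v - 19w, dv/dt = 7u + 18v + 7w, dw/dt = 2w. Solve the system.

u(t) = 3K_1e^(-3t) - K_2e^(2t) - 2K_3e^(4t), v(t) = -K_1e^(-3t) + K_3e^(4t), w(t) = K_2e^(2t)

Coefficient matrix A = [[-17, -42, -19], [7, 18, 7], [0, 0, 2]].
det(A - λI) = 0 gives eigenvalues λ = -3, 2, 4.
For λ=-3: eigenvector (3,-1,0).
For λ=2: eigenvector (-1,0,1).
For λ=4: eigenvector (-2,1,0).
General solution: K_1e^(-3t)(3,-1,0) + K_2e^(2t)(-1,0,1) + K_3e^(4t)(-2,1,0).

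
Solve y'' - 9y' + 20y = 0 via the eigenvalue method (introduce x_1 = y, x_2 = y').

y(t) = K_1e^(5t) + K_2e^(4t)

Let x_1 = y, x_2 = y'. Then x_1' = x_2 and x_2' = -20x_1 + 9x_2.
A = [[0,1],[-20,9]]; det(A-λI) = λ^2 - 9λ + 20.
Eigenvalues λ = 5, 4 with eigenvectors (1,5), (1,4).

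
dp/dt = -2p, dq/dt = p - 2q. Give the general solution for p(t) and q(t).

Coefficient matrix A = [[-2, 0], [1, -2]].
Characteristic polynomial det(A - λI) = λ^2 + 4λ + 4 = 0.
Single eigenvalue λ = -2 with algebraic multiplicity 2.
Eigenvector v = (0,-1); generalized eigenvector w with (A-λI)w=v is (-1,3).
General solution: e^(-2t)[c_1·v + c_2·(t·v + w)].

p(t) = -c_2e^(-2t), q(t) = -c_1e^(-2t) - c_2te^(-2t) + 3c_2e^(-2t)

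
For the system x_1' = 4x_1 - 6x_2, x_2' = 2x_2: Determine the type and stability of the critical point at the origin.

unstable node

A = [[4,-6],[0,2]]; det(A-λI) = λ^2 - 6λ + 8.
λ = 4, 2: both positive.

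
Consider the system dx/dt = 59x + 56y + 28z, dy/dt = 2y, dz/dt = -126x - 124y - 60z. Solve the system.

Coefficient matrix A = [[59, 56, 28], [0, 2, 0], [-126, -124, -60]].
det(A - λI) = 0 gives eigenvalues λ = 3, -4, 2.
For λ=3: eigenvector (1,0,-2).
For λ=-4: eigenvector (-4,0,9).
For λ=2: eigenvector (0,1,-2).
General solution: K_1e^(3t)(1,0,-2) + K_2e^(-4t)(-4,0,9) + K_3e^(2t)(0,1,-2).

x(t) = K_1e^(3t) - 4K_2e^(-4t), y(t) = K_3e^(2t), z(t) = -2K_1e^(3t) + 9K_2e^(-4t) - 2K_3e^(2t)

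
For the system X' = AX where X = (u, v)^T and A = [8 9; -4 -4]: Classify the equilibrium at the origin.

A = [[8,9],[-4,-4]]; det(A-λI) = λ^2 - 4λ + 4.
repeated λ = 2 with a single eigenvector.

unstable improper node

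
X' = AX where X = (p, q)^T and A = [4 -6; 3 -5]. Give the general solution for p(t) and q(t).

Coefficient matrix A = [[4, -6], [3, -5]].
Characteristic polynomial det(A - λI) = λ^2 + λ - 2 = 0.
Eigenvalues λ = -2, 1.
For λ=-2: (A-λI) row 1 is [6, -6], so an eigenvector is (-1, -1).
For λ=1: (A-λI) row 1 is [3, -6], so an eigenvector is (2, 1).
General solution: c_1e^(-2t)(-1,-1) + c_2e^(t)(2,1).

p(t) = -c_1e^(-2t) + 2c_2e^(t), q(t) = -c_1e^(-2t) + c_2e^(t)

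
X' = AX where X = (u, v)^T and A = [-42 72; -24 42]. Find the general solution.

Coefficient matrix A = [[-42, 72], [-24, 42]].
Characteristic polynomial det(A - λI) = λ^2 - 36 = 0.
Eigenvalues λ = -6, 6.
For λ=-6: (A-λI) row 1 is [-36, 72], so an eigenvector is (-2, -1).
For λ=6: (A-λI) row 1 is [-48, 72], so an eigenvector is (3, 2).
General solution: K_1e^(-6t)(-2,-1) + K_2e^(6t)(3,2).

u(t) = -2K_1e^(-6t) + 3K_2e^(6t), v(t) = -K_1e^(-6t) + 2K_2e^(6t)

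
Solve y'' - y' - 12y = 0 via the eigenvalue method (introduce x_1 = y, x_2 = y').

y(t) = c_1e^(4t) + c_2e^(-3t)

Let x_1 = y, x_2 = y'. Then x_1' = x_2 and x_2' = 12x_1 + x_2.
A = [[0,1],[12,1]]; det(A-λI) = λ^2 - λ - 12.
Eigenvalues λ = 4, -3 with eigenvectors (1,4), (1,-3).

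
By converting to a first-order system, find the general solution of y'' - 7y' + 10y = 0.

y(t) = K_1e^(5t) + K_2e^(2t)

Let x_1 = y, x_2 = y'. Then x_1' = x_2 and x_2' = -10x_1 + 7x_2.
A = [[0,1],[-10,7]]; det(A-λI) = λ^2 - 7λ + 10.
Eigenvalues λ = 5, 2 with eigenvectors (1,5), (1,2).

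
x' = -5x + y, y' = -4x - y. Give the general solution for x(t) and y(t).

Coefficient matrix A = [[-5, 1], [-4, -1]].
Characteristic polynomial det(A - λI) = λ^2 + 6λ + 9 = 0.
Single eigenvalue λ = -3 with algebraic multiplicity 2.
Eigenvector v = (-1,-2); generalized eigenvector w with (A-λI)w=v is (1,1).
General solution: e^(-3t)[K_1·v + K_2·(t·v + w)].

x(t) = -K_1e^(-3t) - K_2te^(-3t) + K_2e^(-3t), y(t) = -2K_1e^(-3t) - 2K_2te^(-3t) + K_2e^(-3t)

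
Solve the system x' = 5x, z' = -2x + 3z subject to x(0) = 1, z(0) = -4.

Coefficient matrix A = [[5, 0], [-2, 3]].
Characteristic polynomial det(A - λI) = λ^2 - 8λ + 15 = 0.
Eigenvalues λ = 5, 3.
For λ=5: (A-λI) row 2 is [-2, -2], so an eigenvector is (-1, 1).
For λ=3: (A-λI) row 1 is [2, 0], so an eigenvector is (0, -1).
General solution: C_1e^(5t)(-1,1) + C_2e^(3t)(0,-1).
Applying x(0)=1, z(0)=-4 gives C_1=-1, C_2=3.

x(t) = e^(5t), z(t) = -e^(5t) - 3e^(3t)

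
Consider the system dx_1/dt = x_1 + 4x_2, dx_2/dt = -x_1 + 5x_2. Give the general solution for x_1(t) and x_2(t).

x_1(t) = 2K_1e^(3t) + 2K_2te^(3t) + K_2e^(3t), x_2(t) = K_1e^(3t) + K_2te^(3t) + K_2e^(3t)

Coefficient matrix A = [[1, 4], [-1, 5]].
Characteristic polynomial det(A - λI) = λ^2 - 6λ + 9 = 0.
Single eigenvalue λ = 3 with algebraic multiplicity 2.
Eigenvector v = (2,1); generalized eigenvector w with (A-λI)w=v is (1,1).
General solution: e^(3t)[K_1·v + K_2·(t·v + w)].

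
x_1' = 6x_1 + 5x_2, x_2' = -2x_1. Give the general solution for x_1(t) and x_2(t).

x_1(t) = 2c_1e^(3t)sin(t) - c_1e^(3t)cos(t) - c_2e^(3t)sin(t) - 2c_2e^(3t)cos(t), x_2(t) = -c_1e^(3t)sin(t) + c_1e^(3t)cos(t) + c_2e^(3t)sin(t) + c_2e^(3t)cos(t)

Coefficient matrix A = [[6, 5], [-2, 0]].
Characteristic polynomial det(A - λI) = λ^2 - 6λ + 10 = 0.
Eigenvalues λ = 3 ± i (complex conjugate pair).
For λ=3+i: an eigenvector is (-1,1) - i(2,-1) = (-1 - 2i, 1 + i).
A real fundamental pair from Re and Im of e^((3+i)t)v: X_1 = e^(3t)(cos(t)·(-1,1) + sin(t)·(2,-1)), X_2 = e^(3t)(sin(t)·(-1,1) - cos(t)·(2,-1)).
General solution: c_1X_1 + c_2X_2.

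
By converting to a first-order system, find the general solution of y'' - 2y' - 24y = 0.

y(t) = c_1e^(6t) + c_2e^(-4t)

Let x_1 = y, x_2 = y'. Then x_1' = x_2 and x_2' = 24x_1 + 2x_2.
A = [[0,1],[24,2]]; det(A-λI) = λ^2 - 2λ - 24.
Eigenvalues λ = 6, -4 with eigenvectors (1,6), (1,-4).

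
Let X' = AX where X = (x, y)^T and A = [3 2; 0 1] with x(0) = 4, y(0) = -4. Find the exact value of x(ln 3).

A = [[3,2],[0,1]]; eigenvalues λ = 3, 1.
Eigenvectors: (1,0) for λ=3, (-1,1) for λ=1.
From the initial condition, c_1 = 0, c_2 = -4.
x(ln 3) = (0)(3^3)(1) + (-4)(3^1)(-1) = 12.

12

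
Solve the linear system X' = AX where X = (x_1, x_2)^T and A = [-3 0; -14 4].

x_1(t) = c_1e^(-3t), x_2(t) = 2c_1e^(-3t) + c_2e^(4t)

Coefficient matrix A = [[-3, 0], [-14, 4]].
Characteristic polynomial det(A - λI) = λ^2 - λ - 12 = 0.
Eigenvalues λ = -3, 4.
For λ=-3: (A-λI) row 2 is [-14, 7], so an eigenvector is (1, 2).
For λ=4: (A-λI) row 1 is [-7, 0], so an eigenvector is (0, 1).
General solution: c_1e^(-3t)(1,2) + c_2e^(4t)(0,1).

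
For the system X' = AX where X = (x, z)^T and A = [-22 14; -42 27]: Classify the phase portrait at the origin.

A = [[-22,14],[-42,27]]; det(A-λI) = λ^2 - 5λ - 6.
λ = -1, 6: opposite signs.

saddle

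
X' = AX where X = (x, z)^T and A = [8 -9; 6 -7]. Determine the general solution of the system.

x(t) = 3c_1e^(2t) - c_2e^(-t), z(t) = 2c_1e^(2t) - c_2e^(-t)

Coefficient matrix A = [[8, -9], [6, -7]].
Characteristic polynomial det(A - λI) = λ^2 - λ - 2 = 0.
Eigenvalues λ = 2, -1.
For λ=2: (A-λI) row 1 is [6, -9], so an eigenvector is (3, 2).
For λ=-1: (A-λI) row 1 is [9, -9], so an eigenvector is (-1, -1).
General solution: c_1e^(2t)(3,2) + c_2e^(-t)(-1,-1).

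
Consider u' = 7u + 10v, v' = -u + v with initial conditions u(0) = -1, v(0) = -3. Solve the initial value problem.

u(t) = -33e^(4t)sin(t) - e^(4t)cos(t), v(t) = 10e^(4t)sin(t) - 3e^(4t)cos(t)

Coefficient matrix A = [[7, 10], [-1, 1]].
Characteristic polynomial det(A - λI) = λ^2 - 8λ + 17 = 0.
Eigenvalues λ = 4 ± i (complex conjugate pair).
For λ=4+i: an eigenvector is (1,0) - i(3,-1) = (1 - 3i, 0 + i).
A real fundamental pair from Re and Im of e^((4+i)t)v: X_1 = e^(4t)(cos(t)·(1,0) + sin(t)·(3,-1)), X_2 = e^(4t)(sin(t)·(1,0) - cos(t)·(3,-1)).
General solution: c_1X_1 + c_2X_2.
Applying u(0)=-1, v(0)=-3 gives c_1=-10, c_2=-3.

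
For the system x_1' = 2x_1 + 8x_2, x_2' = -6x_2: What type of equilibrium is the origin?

saddle

A = [[2,8],[0,-6]]; det(A-λI) = λ^2 + 4λ - 12.
λ = -6, 2: opposite signs.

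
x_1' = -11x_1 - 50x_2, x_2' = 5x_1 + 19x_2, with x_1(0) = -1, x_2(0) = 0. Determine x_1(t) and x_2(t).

Coefficient matrix A = [[-11, -50], [5, 19]].
Characteristic polynomial det(A - λI) = λ^2 - 8λ + 41 = 0.
Eigenvalues λ = 4 ± 5i (complex conjugate pair).
For λ=4+5i: an eigenvector is (-3,1) - i(-1,0) = (-3 + i, 1).
A real fundamental pair from Re and Im of e^((4+5i)t)v: X_1 = e^(4t)(cos(5t)·(-3,1) + sin(5t)·(-1,0)), X_2 = e^(4t)(sin(5t)·(-3,1) - cos(5t)·(-1,0)).
General solution: C_1X_1 + C_2X_2.
Applying x_1(0)=-1, x_2(0)=0 gives C_1=0, C_2=-1.

x_1(t) = 3e^(4t)sin(5t) - e^(4t)cos(5t), x_2(t) = -e^(4t)sin(5t)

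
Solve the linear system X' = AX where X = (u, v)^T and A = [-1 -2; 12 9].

u(t) = K_1e^(5t) + K_2e^(3t), v(t) = -3K_1e^(5t) - 2K_2e^(3t)

Coefficient matrix A = [[-1, -2], [12, 9]].
Characteristic polynomial det(A - λI) = λ^2 - 8λ + 15 = 0.
Eigenvalues λ = 5, 3.
For λ=5: (A-λI) row 1 is [-6, -2], so an eigenvector is (1, -3).
For λ=3: (A-λI) row 1 is [-4, -2], so an eigenvector is (1, -2).
General solution: K_1e^(5t)(1,-3) + K_2e^(3t)(1,-2).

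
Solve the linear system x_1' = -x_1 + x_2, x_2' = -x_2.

x_1(t) = -C_1e^(-t) - C_2te^(-t) + C_2e^(-t), x_2(t) = -C_2e^(-t)

Coefficient matrix A = [[-1, 1], [0, -1]].
Characteristic polynomial det(A - λI) = λ^2 + 2λ + 1 = 0.
Single eigenvalue λ = -1 with algebraic multiplicity 2.
Eigenvector v = (-1,0); generalized eigenvector w with (A-λI)w=v is (1,-1).
General solution: e^(-t)[C_1·v + C_2·(t·v + w)].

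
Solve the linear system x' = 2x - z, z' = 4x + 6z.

x(t) = -C_1e^(4t) - C_2te^(4t) + C_2e^(4t), z(t) = 2C_1e^(4t) + 2C_2te^(4t) - C_2e^(4t)

Coefficient matrix A = [[2, -1], [4, 6]].
Characteristic polynomial det(A - λI) = λ^2 - 8λ + 16 = 0.
Single eigenvalue λ = 4 with algebraic multiplicity 2.
Eigenvector v = (-1,2); generalized eigenvector w with (A-λI)w=v is (1,-1).
General solution: e^(4t)[C_1·v + C_2·(t·v + w)].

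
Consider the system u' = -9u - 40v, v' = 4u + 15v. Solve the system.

u(t) = C_1e^(3t)sin(4t) + 3C_1e^(3t)cos(4t) + 3C_2e^(3t)sin(4t) - C_2e^(3t)cos(4t), v(t) = -C_1e^(3t)cos(4t) - C_2e^(3t)sin(4t)

Coefficient matrix A = [[-9, -40], [4, 15]].
Characteristic polynomial det(A - λI) = λ^2 - 6λ + 25 = 0.
Eigenvalues λ = 3 ± 4i (complex conjugate pair).
For λ=3+4i: an eigenvector is (3,-1) - i(1,0) = (3 - i, -1).
A real fundamental pair from Re and Im of e^((3+4i)t)v: X_1 = e^(3t)(cos(4t)·(3,-1) + sin(4t)·(1,0)), X_2 = e^(3t)(sin(4t)·(3,-1) - cos(4t)·(1,0)).
General solution: C_1X_1 + C_2X_2.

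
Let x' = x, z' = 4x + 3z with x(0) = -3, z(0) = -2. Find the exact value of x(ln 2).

-6

A = [[1,0],[4,3]]; eigenvalues λ = 3, 1.
Eigenvectors: (0,-1) for λ=3, (1,-2) for λ=1.
From the initial condition, c_1 = 8, c_2 = -3.
x(ln 2) = (8)(2^3)(0) + (-3)(2^1)(1) = -6.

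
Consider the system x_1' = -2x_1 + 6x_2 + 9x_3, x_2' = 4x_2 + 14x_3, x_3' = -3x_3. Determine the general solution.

x_1(t) = C_1e^(-2t) + C_2e^(4t) + 3C_3e^(-3t), x_2(t) = C_2e^(4t) - 2C_3e^(-3t), x_3(t) = C_3e^(-3t)

Coefficient matrix A = [[-2, 6, 9], [0, 4, 14], [0, 0, -3]].
det(A - λI) = 0 gives eigenvalues λ = -2, 4, -3.
For λ=-2: eigenvector (1,0,0).
For λ=4: eigenvector (1,1,0).
For λ=-3: eigenvector (3,-2,1).
General solution: C_1e^(-2t)(1,0,0) + C_2e^(4t)(1,1,0) + C_3e^(-3t)(3,-2,1).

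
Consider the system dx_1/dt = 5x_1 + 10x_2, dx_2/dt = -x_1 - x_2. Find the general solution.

Coefficient matrix A = [[5, 10], [-1, -1]].
Characteristic polynomial det(A - λI) = λ^2 - 4λ + 5 = 0.
Eigenvalues λ = 2 ± i (complex conjugate pair).
For λ=2+i: an eigenvector is (1,0) - i(3,-1) = (1 - 3i, 0 + i).
A real fundamental pair from Re and Im of e^((2+i)t)v: X_1 = e^(2t)(cos(t)·(1,0) + sin(t)·(3,-1)), X_2 = e^(2t)(sin(t)·(1,0) - cos(t)·(3,-1)).
General solution: C_1X_1 + C_2X_2.

x_1(t) = 3C_1e^(2t)sin(t) + C_1e^(2t)cos(t) + C_2e^(2t)sin(t) - 3C_2e^(2t)cos(t), x_2(t) = -C_1e^(2t)sin(t) + C_2e^(2t)cos(t)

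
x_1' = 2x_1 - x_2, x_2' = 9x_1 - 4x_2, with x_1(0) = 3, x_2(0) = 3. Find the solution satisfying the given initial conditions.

Coefficient matrix A = [[2, -1], [9, -4]].
Characteristic polynomial det(A - λI) = λ^2 + 2λ + 1 = 0.
Single eigenvalue λ = -1 with algebraic multiplicity 2.
Eigenvector v = (-1,-3); generalized eigenvector w with (A-λI)w=v is (-1,-2).
General solution: e^(-t)[c_1·v + c_2·(t·v + w)].
Applying x_1(0)=3, x_2(0)=3 gives c_1=3, c_2=-6.

x_1(t) = 6te^(-t) + 3e^(-t), x_2(t) = 18te^(-t) + 3e^(-t)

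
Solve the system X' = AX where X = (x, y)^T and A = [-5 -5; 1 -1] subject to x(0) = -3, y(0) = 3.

Coefficient matrix A = [[-5, -5], [1, -1]].
Characteristic polynomial det(A - λI) = λ^2 + 6λ + 10 = 0.
Eigenvalues λ = -3 ± i (complex conjugate pair).
For λ=-3+i: an eigenvector is (-1,0) - i(2,-1) = (-1 - 2i, 0 + i).
A real fundamental pair from Re and Im of e^((-3+i)t)v: X_1 = e^(-3t)(cos(t)·(-1,0) + sin(t)·(2,-1)), X_2 = e^(-3t)(sin(t)·(-1,0) - cos(t)·(2,-1)).
General solution: C_1X_1 + C_2X_2.
Applying x(0)=-3, y(0)=3 gives C_1=-3, C_2=3.

x(t) = -9e^(-3t)sin(t) - 3e^(-3t)cos(t), y(t) = 3e^(-3t)sin(t) + 3e^(-3t)cos(t)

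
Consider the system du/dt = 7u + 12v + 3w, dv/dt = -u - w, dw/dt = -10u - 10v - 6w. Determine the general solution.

u(t) = K_1e^(4t) - 3K_2e^(-t) - 3K_3e^(-2t), v(t) = K_2e^(-t) + K_3e^(-2t), w(t) = -K_1e^(4t) + 4K_2e^(-t) + 5K_3e^(-2t)

Coefficient matrix A = [[7, 12, 3], [-1, 0, -1], [-10, -10, -6]].
det(A - λI) = 0 gives eigenvalues λ = 4, -1, -2.
For λ=4: eigenvector (1,0,-1).
For λ=-1: eigenvector (-3,1,4).
For λ=-2: eigenvector (-3,1,5).
General solution: K_1e^(4t)(1,0,-1) + K_2e^(-t)(-3,1,4) + K_3e^(-2t)(-3,1,5).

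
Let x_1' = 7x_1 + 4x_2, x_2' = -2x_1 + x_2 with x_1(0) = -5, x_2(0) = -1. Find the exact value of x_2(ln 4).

5696

A = [[7,4],[-2,1]]; eigenvalues λ = 5, 3.
Eigenvectors: (2,-1) for λ=5, (-1,1) for λ=3.
From the initial condition, c_1 = -6, c_2 = -7.
x_2(ln 4) = (-6)(4^5)(-1) + (-7)(4^3)(1) = 5696.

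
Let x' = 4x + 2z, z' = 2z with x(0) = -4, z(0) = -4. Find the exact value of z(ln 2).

-16

A = [[4,2],[0,2]]; eigenvalues λ = 4, 2.
Eigenvectors: (-1,0) for λ=4, (1,-1) for λ=2.
From the initial condition, c_1 = 8, c_2 = 4.
z(ln 2) = (8)(2^4)(0) + (4)(2^2)(-1) = -16.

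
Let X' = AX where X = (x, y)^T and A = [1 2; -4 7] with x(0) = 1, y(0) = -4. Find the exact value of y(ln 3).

-2268

A = [[1,2],[-4,7]]; eigenvalues λ = 5, 3.
Eigenvectors: (-1,-2) for λ=5, (1,1) for λ=3.
From the initial condition, c_1 = 5, c_2 = 6.
y(ln 3) = (5)(3^5)(-2) + (6)(3^3)(1) = -2268.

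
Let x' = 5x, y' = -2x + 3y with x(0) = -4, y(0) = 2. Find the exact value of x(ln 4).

-4096

A = [[5,0],[-2,3]]; eigenvalues λ = 5, 3.
Eigenvectors: (1,-1) for λ=5, (0,-1) for λ=3.
From the initial condition, c_1 = -4, c_2 = 2.
x(ln 4) = (-4)(4^5)(1) + (2)(4^3)(0) = -4096.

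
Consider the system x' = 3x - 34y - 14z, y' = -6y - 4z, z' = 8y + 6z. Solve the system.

Coefficient matrix A = [[3, -34, -14], [0, -6, -4], [0, 8, 6]].
det(A - λI) = 0 gives eigenvalues λ = -2, 2, 3.
For λ=-2: eigenvector (-4,-1,1).
For λ=2: eigenvector (-6,-1,2).
For λ=3: eigenvector (1,0,0).
General solution: C_1e^(-2t)(-4,-1,1) + C_2e^(2t)(-6,-1,2) + C_3e^(3t)(1,0,0).

x(t) = -4C_1e^(-2t) - 6C_2e^(2t) + C_3e^(3t), y(t) = -C_1e^(-2t) - C_2e^(2t), z(t) = C_1e^(-2t) + 2C_2e^(2t)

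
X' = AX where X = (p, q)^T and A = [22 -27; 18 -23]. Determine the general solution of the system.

p(t) = -K_1e^(-5t) - 3K_2e^(4t), q(t) = -K_1e^(-5t) - 2K_2e^(4t)

Coefficient matrix A = [[22, -27], [18, -23]].
Characteristic polynomial det(A - λI) = λ^2 + λ - 20 = 0.
Eigenvalues λ = -5, 4.
For λ=-5: (A-λI) row 1 is [27, -27], so an eigenvector is (-1, -1).
For λ=4: (A-λI) row 1 is [18, -27], so an eigenvector is (-3, -2).
General solution: K_1e^(-5t)(-1,-1) + K_2e^(4t)(-3,-2).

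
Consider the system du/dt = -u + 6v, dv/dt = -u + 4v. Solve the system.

u(t) = 2C_1e^(2t) + 3C_2e^(t), v(t) = C_1e^(2t) + C_2e^(t)

Coefficient matrix A = [[-1, 6], [-1, 4]].
Characteristic polynomial det(A - λI) = λ^2 - 3λ + 2 = 0.
Eigenvalues λ = 2, 1.
For λ=2: (A-λI) row 1 is [-3, 6], so an eigenvector is (2, 1).
For λ=1: (A-λI) row 1 is [-2, 6], so an eigenvector is (3, 1).
General solution: C_1e^(2t)(2,1) + C_2e^(t)(3,1).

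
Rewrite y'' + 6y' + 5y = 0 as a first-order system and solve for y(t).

y(t) = K_1e^(-t) + K_2e^(-5t)

Let x_1 = y, x_2 = y'. Then x_1' = x_2 and x_2' = -5x_1 - 6x_2.
A = [[0,1],[-5,-6]]; det(A-λI) = λ^2 + 6λ + 5.
Eigenvalues λ = -1, -5 with eigenvectors (1,-1), (1,-5).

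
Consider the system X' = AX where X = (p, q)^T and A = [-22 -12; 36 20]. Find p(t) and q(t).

p(t) = 2C_1e^(-4t) + C_2e^(2t), q(t) = -3C_1e^(-4t) - 2C_2e^(2t)

Coefficient matrix A = [[-22, -12], [36, 20]].
Characteristic polynomial det(A - λI) = λ^2 + 2λ - 8 = 0.
Eigenvalues λ = -4, 2.
For λ=-4: (A-λI) row 1 is [-18, -12], so an eigenvector is (2, -3).
For λ=2: (A-λI) row 1 is [-24, -12], so an eigenvector is (1, -2).
General solution: C_1e^(-4t)(2,-3) + C_2e^(2t)(1,-2).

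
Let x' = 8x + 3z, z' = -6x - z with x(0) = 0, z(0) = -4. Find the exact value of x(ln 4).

A = [[8,3],[-6,-1]]; eigenvalues λ = 2, 5.
Eigenvectors: (1,-2) for λ=2, (-1,1) for λ=5.
From the initial condition, c_1 = 4, c_2 = 4.
x(ln 4) = (4)(4^2)(1) + (4)(4^5)(-1) = -4032.

-4032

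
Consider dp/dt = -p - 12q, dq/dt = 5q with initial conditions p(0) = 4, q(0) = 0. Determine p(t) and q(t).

Coefficient matrix A = [[-1, -12], [0, 5]].
Characteristic polynomial det(A - λI) = λ^2 - 4λ - 5 = 0.
Eigenvalues λ = -1, 5.
For λ=-1: (A-λI) row 1 is [0, -12], so an eigenvector is (-1, 0).
For λ=5: (A-λI) row 1 is [-6, -12], so an eigenvector is (2, -1).
General solution: C_1e^(-t)(-1,0) + C_2e^(5t)(2,-1).
Applying p(0)=4, q(0)=0 gives C_1=-4, C_2=0.

p(t) = 4e^(-t), q(t) = 0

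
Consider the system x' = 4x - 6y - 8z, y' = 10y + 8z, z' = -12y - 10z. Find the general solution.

x(t) = -c_1e^(2t) + c_2e^(4t) + 2c_3e^(-2t), y(t) = c_1e^(2t) - 2c_3e^(-2t), z(t) = -c_1e^(2t) + 3c_3e^(-2t)

Coefficient matrix A = [[4, -6, -8], [0, 10, 8], [0, -12, -10]].
det(A - λI) = 0 gives eigenvalues λ = 2, 4, -2.
For λ=2: eigenvector (-1,1,-1).
For λ=4: eigenvector (1,0,0).
For λ=-2: eigenvector (2,-2,3).
General solution: c_1e^(2t)(-1,1,-1) + c_2e^(4t)(1,0,0) + c_3e^(-2t)(2,-2,3).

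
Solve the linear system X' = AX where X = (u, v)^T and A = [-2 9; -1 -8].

u(t) = 3K_1e^(-5t) + 3K_2te^(-5t) + K_2e^(-5t), v(t) = -K_1e^(-5t) - K_2te^(-5t)

Coefficient matrix A = [[-2, 9], [-1, -8]].
Characteristic polynomial det(A - λI) = λ^2 + 10λ + 25 = 0.
Single eigenvalue λ = -5 with algebraic multiplicity 2.
Eigenvector v = (3,-1); generalized eigenvector w with (A-λI)w=v is (1,0).
General solution: e^(-5t)[K_1·v + K_2·(t·v + w)].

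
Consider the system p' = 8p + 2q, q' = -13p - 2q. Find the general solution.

Coefficient matrix A = [[8, 2], [-13, -2]].
Characteristic polynomial det(A - λI) = λ^2 - 6λ + 10 = 0.
Eigenvalues λ = 3 ± i (complex conjugate pair).
For λ=3+i: an eigenvector is (-1,3) - i(1,-2) = (-1 - i, 3 + 2i).
A real fundamental pair from Re and Im of e^((3+i)t)v: X_1 = e^(3t)(cos(t)·(-1,3) + sin(t)·(1,-2)), X_2 = e^(3t)(sin(t)·(-1,3) - cos(t)·(1,-2)).
General solution: K_1X_1 + K_2X_2.

p(t) = K_1e^(3t)sin(t) - K_1e^(3t)cos(t) - K_2e^(3t)sin(t) - K_2e^(3t)cos(t), q(t) = -2K_1e^(3t)sin(t) + 3K_1e^(3t)cos(t) + 3K_2e^(3t)sin(t) + 2K_2e^(3t)cos(t)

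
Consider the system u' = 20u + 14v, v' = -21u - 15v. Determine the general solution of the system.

Coefficient matrix A = [[20, 14], [-21, -15]].
Characteristic polynomial det(A - λI) = λ^2 - 5λ - 6 = 0.
Eigenvalues λ = 6, -1.
For λ=6: (A-λI) row 1 is [14, 14], so an eigenvector is (1, -1).
For λ=-1: (A-λI) row 1 is [21, 14], so an eigenvector is (-2, 3).
General solution: c_1e^(6t)(1,-1) + c_2e^(-t)(-2,3).

u(t) = c_1e^(6t) - 2c_2e^(-t), v(t) = -c_1e^(6t) + 3c_2e^(-t)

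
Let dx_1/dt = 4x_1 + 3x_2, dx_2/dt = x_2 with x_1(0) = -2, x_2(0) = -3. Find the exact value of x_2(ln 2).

A = [[4,3],[0,1]]; eigenvalues λ = 4, 1.
Eigenvectors: (-1,0) for λ=4, (1,-1) for λ=1.
From the initial condition, c_1 = 5, c_2 = 3.
x_2(ln 2) = (5)(2^4)(0) + (3)(2^1)(-1) = -6.

-6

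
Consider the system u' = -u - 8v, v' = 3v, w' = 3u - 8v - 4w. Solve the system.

Coefficient matrix A = [[-1, -8, 0], [0, 3, 0], [3, -8, -4]].
det(A - λI) = 0 gives eigenvalues λ = -1, 3, -4.
For λ=-1: eigenvector (1,0,1).
For λ=3: eigenvector (-2,1,-2).
For λ=-4: eigenvector (0,0,1).
General solution: c_1e^(-t)(1,0,1) + c_2e^(3t)(-2,1,-2) + c_3e^(-4t)(0,0,1).

u(t) = c_1e^(-t) - 2c_2e^(3t), v(t) = c_2e^(3t), w(t) = c_1e^(-t) - 2c_2e^(3t) + c_3e^(-4t)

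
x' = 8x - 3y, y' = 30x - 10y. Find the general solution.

Coefficient matrix A = [[8, -3], [30, -10]].
Characteristic polynomial det(A - λI) = λ^2 + 2λ + 10 = 0.
Eigenvalues λ = -1 ± 3i (complex conjugate pair).
For λ=-1+3i: an eigenvector is (0,1) - i(-1,-3) = (0 + i, 1 + 3i).
A real fundamental pair from Re and Im of e^((-1+3i)t)v: X_1 = e^(-t)(cos(3t)·(0,1) + sin(3t)·(-1,-3)), X_2 = e^(-t)(sin(3t)·(0,1) - cos(3t)·(-1,-3)).
General solution: c_1X_1 + c_2X_2.

x(t) = -c_1e^(-t)sin(3t) + c_2e^(-t)cos(3t), y(t) = -3c_1e^(-t)sin(3t) + c_1e^(-t)cos(3t) + c_2e^(-t)sin(3t) + 3c_2e^(-t)cos(3t)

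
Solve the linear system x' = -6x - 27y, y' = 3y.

x(t) = 3c_1e^(3t) + c_2e^(-6t), y(t) = -c_1e^(3t)

Coefficient matrix A = [[-6, -27], [0, 3]].
Characteristic polynomial det(A - λI) = λ^2 + 3λ - 18 = 0.
Eigenvalues λ = 3, -6.
For λ=3: (A-λI) row 1 is [-9, -27], so an eigenvector is (3, -1).
For λ=-6: (A-λI) row 1 is [0, -27], so an eigenvector is (1, 0).
General solution: c_1e^(3t)(3,-1) + c_2e^(-6t)(1,0).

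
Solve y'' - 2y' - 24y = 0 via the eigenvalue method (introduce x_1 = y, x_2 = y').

Let x_1 = y, x_2 = y'. Then x_1' = x_2 and x_2' = 24x_1 + 2x_2.
A = [[0,1],[24,2]]; det(A-λI) = λ^2 - 2λ - 24.
Eigenvalues λ = 6, -4 with eigenvectors (1,6), (1,-4).

y(t) = c_1e^(6t) + c_2e^(-4t)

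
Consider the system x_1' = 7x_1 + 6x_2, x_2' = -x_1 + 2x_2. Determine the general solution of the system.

x_1(t) = -2K_1e^(4t) - 3K_2e^(5t), x_2(t) = K_1e^(4t) + K_2e^(5t)

Coefficient matrix A = [[7, 6], [-1, 2]].
Characteristic polynomial det(A - λI) = λ^2 - 9λ + 20 = 0.
Eigenvalues λ = 4, 5.
For λ=4: (A-λI) row 1 is [3, 6], so an eigenvector is (-2, 1).
For λ=5: (A-λI) row 1 is [2, 6], so an eigenvector is (-3, 1).
General solution: K_1e^(4t)(-2,1) + K_2e^(5t)(-3,1).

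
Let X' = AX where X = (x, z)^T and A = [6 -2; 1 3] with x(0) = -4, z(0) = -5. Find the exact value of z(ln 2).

-64

A = [[6,-2],[1,3]]; eigenvalues λ = 4, 5.
Eigenvectors: (-1,-1) for λ=4, (-2,-1) for λ=5.
From the initial condition, c_1 = 6, c_2 = -1.
z(ln 2) = (6)(2^4)(-1) + (-1)(2^5)(-1) = -64.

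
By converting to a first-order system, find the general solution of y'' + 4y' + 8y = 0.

y(t) = c_1e^(-2t)cos(2t) + c_2e^(-2t)sin(2t)

Let x_1 = y, x_2 = y'. Then x_1' = x_2 and x_2' = -8x_1 - 4x_2.
A = [[0,1],[-8,-4]]; det(A-λI) = λ^2 + 4λ + 8.
Eigenvalues λ = -2 ± 2i.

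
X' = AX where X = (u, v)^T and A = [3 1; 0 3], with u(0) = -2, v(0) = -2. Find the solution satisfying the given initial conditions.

Coefficient matrix A = [[3, 1], [0, 3]].
Characteristic polynomial det(A - λI) = λ^2 - 6λ + 9 = 0.
Single eigenvalue λ = 3 with algebraic multiplicity 2.
Eigenvector v = (1,0); generalized eigenvector w with (A-λI)w=v is (3,1).
General solution: e^(3t)[c_1·v + c_2·(t·v + w)].
Applying u(0)=-2, v(0)=-2 gives c_1=4, c_2=-2.

u(t) = -2te^(3t) - 2e^(3t), v(t) = -2e^(3t)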